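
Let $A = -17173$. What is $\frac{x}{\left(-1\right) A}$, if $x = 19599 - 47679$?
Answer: $- \frac{2160}{1321} \approx -1.6351$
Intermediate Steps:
$x = -28080$
$\frac{x}{\left(-1\right) A} = - \frac{28080}{\left(-1\right) \left(-17173\right)} = - \frac{28080}{17173} = \left(-28080\right) \frac{1}{17173} = - \frac{2160}{1321}$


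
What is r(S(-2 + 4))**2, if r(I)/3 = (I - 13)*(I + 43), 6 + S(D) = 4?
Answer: 3404025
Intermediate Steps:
S(D) = -2 (S(D) = -6 + 4 = -2)
r(I) = 3*(-13 + I)*(43 + I) (r(I) = 3*((I - 13)*(I + 43)) = 3*((-13 + I)*(43 + I)) = 3*(-13 + I)*(43 + I))
r(S(-2 + 4))**2 = (-1677 + 3*(-2)**2 + 90*(-2))**2 = (-1677 + 3*4 - 180)**2 = (-1677 + 12 - 180)**2 = (-1845)**2 = 3404025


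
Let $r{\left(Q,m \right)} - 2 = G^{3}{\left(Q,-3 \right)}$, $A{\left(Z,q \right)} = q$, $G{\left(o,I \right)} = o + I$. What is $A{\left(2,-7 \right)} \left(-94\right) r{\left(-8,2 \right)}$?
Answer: $-874482$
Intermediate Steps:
$G{\left(o,I \right)} = I + o$
$r{\left(Q,m \right)} = 2 + \left(-3 + Q\right)^{3}$
$A{\left(2,-7 \right)} \left(-94\right) r{\left(-8,2 \right)} = \left(-7\right) \left(-94\right) \left(2 + \left(-3 - 8\right)^{3}\right) = 658 \left(2 + \left(-11\right)^{3}\right) = 658 \left(2 - 1331\right) = 658 \left(-1329\right) = -874482$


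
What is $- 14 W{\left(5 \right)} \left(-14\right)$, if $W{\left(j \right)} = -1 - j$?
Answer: $-1176$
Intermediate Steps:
$- 14 W{\left(5 \right)} \left(-14\right) = - 14 \left(-1 - 5\right) \left(-14\right) = \left(-14\right) \left(-6\right) \left(-14\right) = 84 \left(-14\right) = -1176$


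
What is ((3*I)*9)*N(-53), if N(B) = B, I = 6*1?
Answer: -8586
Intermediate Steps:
I = 6
((3*I)*9)*N(-53) = ((3*6)*9)*(-53) = (18*9)*(-53) = 162*(-53) = -8586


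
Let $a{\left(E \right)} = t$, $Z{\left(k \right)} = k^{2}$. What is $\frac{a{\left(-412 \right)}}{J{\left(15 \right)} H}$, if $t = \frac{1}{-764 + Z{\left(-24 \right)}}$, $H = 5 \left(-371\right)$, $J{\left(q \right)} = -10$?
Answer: $- \frac{1}{3487400} \approx -2.8675 \cdot 10^{-7}$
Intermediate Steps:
$H = -1855$
$t = - \frac{1}{188}$ ($t = \frac{1}{-764 + \left(-24\right)^{2}} = \frac{1}{-764 + 576} = \frac{1}{-188} = - \frac{1}{188} \approx -0.0053191$)
$a{\left(E \right)} = - \frac{1}{188}$
$\frac{a{\left(-412 \right)}}{J{\left(15 \right)} H} = - \frac{1}{188 \left(\left(-10\right) \left(-1855\right)\right)} = - \frac{1}{188 \cdot 18550} = \left(- \frac{1}{188}\right) \frac{1}{18550} = - \frac{1}{3487400}$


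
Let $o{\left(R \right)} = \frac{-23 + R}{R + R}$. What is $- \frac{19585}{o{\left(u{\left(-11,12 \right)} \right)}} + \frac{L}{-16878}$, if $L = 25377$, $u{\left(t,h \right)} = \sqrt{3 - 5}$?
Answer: $- \frac{445232569}{2987406} + \frac{900910 i \sqrt{2}}{531} \approx -149.04 + 2399.4 i$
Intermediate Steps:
$u{\left(t,h \right)} = i \sqrt{2}$ ($u{\left(t,h \right)} = \sqrt{-2} = i \sqrt{2}$)
$o{\left(R \right)} = \frac{-23 + R}{2 R}$
$- \frac{19585}{o{\left(u{\left(-11,12 \right)} \right)}} + \frac{L}{-16878} = - \frac{19585}{\frac{1}{2} \frac{1}{i \sqrt{2}} \left(-23 + i \sqrt{2}\right)} + \frac{25377}{-16878} = - \frac{19585}{\frac{1}{2} \left(- \frac{i \sqrt{2}}{2}\right) \left(-23 + i \sqrt{2}\right)} + 25377 \left(- \frac{1}{16878}\right) = - \frac{19585}{\left(- \frac{1}{4}\right) i \sqrt{2} \left(-23 + i \sqrt{2}\right)} - \frac{8459}{5626} = - 19585 \frac{2 i \sqrt{2}}{-23 + i \sqrt{2}} - \frac{8459}{5626} = - \frac{39170 i \sqrt{2}}{-23 + i \sqrt{2}} - \frac{8459}{5626} = - \frac{8459}{5626} - \frac{39170 i \sqrt{2}}{-23 + i \sqrt{2}}$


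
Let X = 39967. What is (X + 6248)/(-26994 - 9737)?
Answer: -46215/36731 ≈ -1.2582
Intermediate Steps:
(X + 6248)/(-26994 - 9737) = (39967 + 6248)/(-26994 - 9737) = 46215/(-36731) = 46215*(-1/36731) = -46215/36731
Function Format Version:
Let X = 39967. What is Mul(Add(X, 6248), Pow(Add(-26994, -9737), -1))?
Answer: Rational(-46215, 36731) ≈ -1.2582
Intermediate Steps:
Mul(Add(X, 6248), Pow(Add(-26994, -9737), -1)) = Mul(Add(39967, 6248), Pow(Add(-26994, -9737), -1)) = Mul(46215, Pow(-36731, -1)) = Mul(46215, Rational(-1, 36731)) = Rational(-46215, 36731)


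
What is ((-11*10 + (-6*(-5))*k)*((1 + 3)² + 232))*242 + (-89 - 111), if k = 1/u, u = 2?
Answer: -5701720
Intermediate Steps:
k = ½ (k = 1/2 = ½ ≈ 0.50000)
((-11*10 + (-6*(-5))*k)*((1 + 3)² + 232))*242 + (-89 - 111) = ((-11*10 - 6*(-5)*(½))*((1 + 3)² + 232))*242 + (-89 - 111) = ((-110 + 30*(½))*(4² + 232))*242 - 200 = ((-110 + 15)*(16 + 232))*242 - 200 = -95*248*242 - 200 = -23560*242 - 200 = -5701520 - 200 = -5701720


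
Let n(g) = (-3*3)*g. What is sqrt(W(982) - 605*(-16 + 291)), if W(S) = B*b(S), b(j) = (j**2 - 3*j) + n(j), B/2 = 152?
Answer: sqrt(289405785) ≈ 17012.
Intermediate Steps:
B = 304 (B = 2*152 = 304)
n(g) = -9*g
b(j) = j**2 - 12*j (b(j) = (j**2 - 3*j) - 9*j = j**2 - 12*j)
W(S) = 304*S*(-12 + S) (W(S) = 304*(S*(-12 + S)) = 304*S*(-12 + S))
sqrt(W(982) - 605*(-16 + 291)) = sqrt(304*982*(-12 + 982) - 605*(-16 + 291)) = sqrt(304*982*970 - 605*275) = sqrt(289572160 - 166375) = sqrt(289405785)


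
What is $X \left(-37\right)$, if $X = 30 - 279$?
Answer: $9213$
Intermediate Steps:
$X = -249$ ($X = 30 - 279 = -249$)
$X \left(-37\right) = \left(-249\right) \left(-37\right) = 9213$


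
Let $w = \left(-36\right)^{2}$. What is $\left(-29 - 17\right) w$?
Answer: $-59616$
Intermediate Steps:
$w = 1296$
$\left(-29 - 17\right) w = \left(-29 - 17\right) 1296 = \left(-46\right) 1296 = -59616$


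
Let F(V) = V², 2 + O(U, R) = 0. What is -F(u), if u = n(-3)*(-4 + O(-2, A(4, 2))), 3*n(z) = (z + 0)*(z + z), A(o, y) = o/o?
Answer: -1296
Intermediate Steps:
A(o, y) = 1
O(U, R) = -2 (O(U, R) = -2 + 0 = -2)
n(z) = 2*z²/3 (n(z) = ((z + 0)*(z + z))/3 = (z*(2*z))/3 = (2*z²)/3 = 2*z²/3)
u = -36 (u = ((⅔)*(-3)²)*(-4 - 2) = ((⅔)*9)*(-6) = 6*(-6) = -36)
-F(u) = -1*(-36)² = -1*1296 = -1296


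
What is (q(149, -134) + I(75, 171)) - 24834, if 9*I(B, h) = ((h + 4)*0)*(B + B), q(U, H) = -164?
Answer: -24998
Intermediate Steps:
I(B, h) = 0 (I(B, h) = (((h + 4)*0)*(B + B))/9 = (((4 + h)*0)*(2*B))/9 = (0*(2*B))/9 = (⅑)*0 = 0)
(q(149, -134) + I(75, 171)) - 24834 = (-164 + 0) - 24834 = -164 - 24834 = -24998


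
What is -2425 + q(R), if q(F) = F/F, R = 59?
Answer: -2424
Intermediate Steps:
q(F) = 1
-2425 + q(R) = -2425 + 1 = -2424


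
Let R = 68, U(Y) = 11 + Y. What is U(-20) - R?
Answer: -77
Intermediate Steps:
U(-20) - R = (11 - 20) - 1*68 = -9 - 68 = -77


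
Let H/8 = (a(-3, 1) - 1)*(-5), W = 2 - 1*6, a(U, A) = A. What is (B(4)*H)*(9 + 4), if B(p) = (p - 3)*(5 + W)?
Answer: 0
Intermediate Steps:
W = -4 (W = 2 - 6 = -4)
B(p) = -3 + p (B(p) = (p - 3)*(5 - 4) = (-3 + p)*1 = -3 + p)
H = 0 (H = 8*((1 - 1)*(-5)) = 8*(0*(-5)) = 8*0 = 0)
(B(4)*H)*(9 + 4) = ((-3 + 4)*0)*(9 + 4) = (1*0)*13 = 0*13 = 0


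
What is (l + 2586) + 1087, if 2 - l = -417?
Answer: 4092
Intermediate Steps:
l = 419 (l = 2 - 1*(-417) = 2 + 417 = 419)
(l + 2586) + 1087 = (419 + 2586) + 1087 = 3005 + 1087 = 4092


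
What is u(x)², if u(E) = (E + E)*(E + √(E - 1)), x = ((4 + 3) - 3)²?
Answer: 277504 + 32768*√15 ≈ 4.0441e+5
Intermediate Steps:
x = 16 (x = (7 - 3)² = 4² = 16)
u(E) = 2*E*(E + √(-1 + E)) (u(E) = (2*E)*(E + √(-1 + E)) = 2*E*(E + √(-1 + E)))
u(x)² = (2*16*(16 + √(-1 + 16)))² = (2*16*(16 + √15))² = (512 + 32*√15)²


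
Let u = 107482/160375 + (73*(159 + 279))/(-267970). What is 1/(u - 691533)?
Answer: -4297568875/2971908329423246 ≈ -1.4461e-6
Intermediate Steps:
u = 2367412129/4297568875 (u = 107482*(1/160375) + (73*438)*(-1/267970) = 107482/160375 + 31974*(-1/267970) = 107482/160375 - 15987/133985 = 2367412129/4297568875 ≈ 0.55087)
1/(u - 691533) = 1/(2367412129/4297568875 - 691533) = 1/(-2971908329423246/4297568875) = -4297568875/2971908329423246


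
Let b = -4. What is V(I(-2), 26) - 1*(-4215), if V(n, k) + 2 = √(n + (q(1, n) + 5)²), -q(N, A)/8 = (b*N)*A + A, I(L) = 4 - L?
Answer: 4213 + √22207 ≈ 4362.0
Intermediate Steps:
q(N, A) = -8*A + 32*A*N (q(N, A) = -8*((-4*N)*A + A) = -8*(-4*A*N + A) = -8*(A - 4*A*N) = -8*A + 32*A*N)
V(n, k) = -2 + √(n + (5 + 24*n)²) (V(n, k) = -2 + √(n + (8*n*(-1 + 4*1) + 5)²) = -2 + √(n + (8*n*(-1 + 4) + 5)²) = -2 + √(n + (8*n*3 + 5)²) = -2 + √(n + (24*n + 5)²) = -2 + √(n + (5 + 24*n)²))
V(I(-2), 26) - 1*(-4215) = (-2 + √((4 - 1*(-2)) + (5 + 24*(4 - 1*(-2)))²)) - 1*(-4215) = (-2 + √((4 + 2) + (5 + 24*(4 + 2))²)) + 4215 = (-2 + √(6 + (5 + 24*6)²)) + 4215 = (-2 + √(6 + (5 + 144)²)) + 4215 = (-2 + √(6 + 149²)) + 4215 = (-2 + √(6 + 22201)) + 4215 = (-2 + √22207) + 4215 = 4213 + √22207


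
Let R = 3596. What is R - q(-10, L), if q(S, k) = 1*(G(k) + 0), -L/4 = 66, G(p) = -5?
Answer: 3601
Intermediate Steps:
L = -264 (L = -4*66 = -264)
q(S, k) = -5 (q(S, k) = 1*(-5 + 0) = 1*(-5) = -5)
R - q(-10, L) = 3596 - 1*(-5) = 3596 + 5 = 3601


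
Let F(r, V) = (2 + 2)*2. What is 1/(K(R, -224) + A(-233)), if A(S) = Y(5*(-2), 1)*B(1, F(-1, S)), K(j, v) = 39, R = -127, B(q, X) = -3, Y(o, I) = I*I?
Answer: 1/36 ≈ 0.027778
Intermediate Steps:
F(r, V) = 8 (F(r, V) = 4*2 = 8)
Y(o, I) = I²
A(S) = -3 (A(S) = 1²*(-3) = 1*(-3) = -3)
1/(K(R, -224) + A(-233)) = 1/(39 - 3) = 1/36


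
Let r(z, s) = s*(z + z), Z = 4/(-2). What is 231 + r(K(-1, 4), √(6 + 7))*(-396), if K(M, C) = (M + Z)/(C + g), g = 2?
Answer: 231 + 396*√13 ≈ 1658.8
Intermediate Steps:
Z = -2 (Z = 4*(-½) = -2)
K(M, C) = (-2 + M)/(2 + C) (K(M, C) = (M - 2)/(C + 2) = (-2 + M)/(2 + C))
r(z, s) = 2*s*z (r(z, s) = s*(2*z) = 2*s*z)
231 + r(K(-1, 4), √(6 + 7))*(-396) = 231 + (2*√(6 + 7)*((-2 - 1)/(2 + 4)))*(-396) = 231 + (2*√13*(-3/6))*(-396) = 231 + (2*√13*((⅙)*(-3)))*(-396) = 231 + (2*√13*(-½))*(-396) = 231 - √13*(-396) = 231 + 396*√13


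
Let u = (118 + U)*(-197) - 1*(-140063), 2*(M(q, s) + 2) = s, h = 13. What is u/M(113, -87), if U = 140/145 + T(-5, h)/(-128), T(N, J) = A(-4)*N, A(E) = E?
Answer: -108258229/42224 ≈ -2563.9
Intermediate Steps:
M(q, s) = -2 + s/2
T(N, J) = -4*N
U = 751/928 (U = 140/145 - 4*(-5)/(-128) = 140*(1/145) + 20*(-1/128) = 28/29 - 5/32 = 751/928 ≈ 0.80927)
u = 108258229/928 (u = (118 + 751/928)*(-197) - 1*(-140063) = (110255/928)*(-197) + 140063 = -21720235/928 + 140063 = 108258229/928 ≈ 1.1666e+5)
u/M(113, -87) = 108258229/(928*(-2 + (1/2)*(-87))) = 108258229/(928*(-2 - 87/2)) = 108258229/(928*(-91/2)) = (108258229/928)*(-2/91) = -108258229/42224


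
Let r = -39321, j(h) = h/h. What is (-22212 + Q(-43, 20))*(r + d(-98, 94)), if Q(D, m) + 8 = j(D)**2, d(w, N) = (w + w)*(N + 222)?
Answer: 2249829283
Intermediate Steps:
d(w, N) = 2*w*(222 + N) (d(w, N) = (2*w)*(222 + N) = 2*w*(222 + N))
j(h) = 1
Q(D, m) = -7 (Q(D, m) = -8 + 1**2 = -8 + 1 = -7)
(-22212 + Q(-43, 20))*(r + d(-98, 94)) = (-22212 - 7)*(-39321 + 2*(-98)*(222 + 94)) = -22219*(-39321 + 2*(-98)*316) = -22219*(-39321 - 61936) = -22219*(-101257) = 2249829283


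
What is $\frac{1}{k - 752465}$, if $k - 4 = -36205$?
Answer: $- \frac{1}{788666} \approx -1.268 \cdot 10^{-6}$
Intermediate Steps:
$k = -36201$ ($k = 4 - 36205 = -36201$)
$\frac{1}{k - 752465} = \frac{1}{-36201 - 752465} = \frac{1}{-788666} = - \frac{1}{788666}$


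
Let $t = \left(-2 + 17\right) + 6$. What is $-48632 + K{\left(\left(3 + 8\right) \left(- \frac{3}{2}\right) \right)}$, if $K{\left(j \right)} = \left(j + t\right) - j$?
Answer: $-48611$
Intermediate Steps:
$t = 21$ ($t = 15 + 6 = 21$)
$K{\left(j \right)} = 21$ ($K{\left(j \right)} = \left(j + 21\right) - j = \left(21 + j\right) - j = 21$)
$-48632 + K{\left(\left(3 + 8\right) \left(- \frac{3}{2}\right) \right)} = -48632 + 21 = -48611$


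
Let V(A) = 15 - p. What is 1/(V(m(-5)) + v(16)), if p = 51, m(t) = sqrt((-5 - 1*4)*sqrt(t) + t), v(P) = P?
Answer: -1/20 ≈ -0.050000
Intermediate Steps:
m(t) = sqrt(t - 9*sqrt(t)) (m(t) = sqrt((-5 - 4)*sqrt(t) + t) = sqrt(-9*sqrt(t) + t) = sqrt(t - 9*sqrt(t)))
V(A) = -36 (V(A) = 15 - 1*51 = 15 - 51 = -36)
1/(V(m(-5)) + v(16)) = 1/(-36 + 16) = 1/(-20) = -1/20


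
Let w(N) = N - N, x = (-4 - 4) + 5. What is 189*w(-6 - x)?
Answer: 0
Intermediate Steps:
x = -3 (x = -8 + 5 = -3)
w(N) = 0
189*w(-6 - x) = 189*0 = 0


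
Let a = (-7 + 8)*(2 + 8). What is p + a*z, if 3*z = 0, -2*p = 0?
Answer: 0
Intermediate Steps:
p = 0 (p = -1/2*0 = 0)
a = 10 (a = 1*10 = 10)
z = 0 (z = (1/3)*0 = 0)
p + a*z = 0 + 10*0 = 0 + 0 = 0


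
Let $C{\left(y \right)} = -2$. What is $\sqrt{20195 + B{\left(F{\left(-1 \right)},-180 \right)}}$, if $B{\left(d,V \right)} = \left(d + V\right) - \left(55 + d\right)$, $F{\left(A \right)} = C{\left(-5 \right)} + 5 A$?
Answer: $2 \sqrt{4990} \approx 141.28$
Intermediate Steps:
$F{\left(A \right)} = -2 + 5 A$
$B{\left(d,V \right)} = -55 + V$ ($B{\left(d,V \right)} = \left(V + d\right) - \left(55 + d\right) = -55 + V$)
$\sqrt{20195 + B{\left(F{\left(-1 \right)},-180 \right)}} = \sqrt{20195 - 235} = \sqrt{19960} = 2 \sqrt{4990}$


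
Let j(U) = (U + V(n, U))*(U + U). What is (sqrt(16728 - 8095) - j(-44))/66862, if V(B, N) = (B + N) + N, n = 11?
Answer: -5324/33431 + sqrt(8633)/66862 ≈ -0.15786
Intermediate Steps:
V(B, N) = B + 2*N
j(U) = 2*U*(11 + 3*U) (j(U) = (U + (11 + 2*U))*(U + U) = (11 + 3*U)*(2*U) = 2*U*(11 + 3*U))
(sqrt(16728 - 8095) - j(-44))/66862 = (sqrt(16728 - 8095) - 2*(-44)*(11 + 3*(-44)))/66862 = (sqrt(8633) - 2*(-44)*(11 - 132))*(1/66862) = (sqrt(8633) - 2*(-44)*(-121))*(1/66862) = (sqrt(8633) - 1*10648)*(1/66862) = (sqrt(8633) - 10648)*(1/66862) = (-10648 + sqrt(8633))*(1/66862) = -5324/33431 + sqrt(8633)/66862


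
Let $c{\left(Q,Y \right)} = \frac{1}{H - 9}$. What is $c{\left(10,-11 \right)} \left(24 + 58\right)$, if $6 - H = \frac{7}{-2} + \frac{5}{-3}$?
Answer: $\frac{492}{13} \approx 37.846$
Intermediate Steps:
$H = \frac{67}{6}$ ($H = 6 - \left(\frac{7}{-2} + \frac{5}{-3}\right) = 6 - \left(7 \left(- \frac{1}{2}\right) + 5 \left(- \frac{1}{3}\right)\right) = 6 - \left(- \frac{7}{2} - \frac{5}{3}\right) = 6 - - \frac{31}{6} = 6 + \frac{31}{6} = \frac{67}{6} \approx 11.167$)
$c{\left(Q,Y \right)} = \frac{6}{13}$ ($c{\left(Q,Y \right)} = \frac{1}{\frac{67}{6} - 9} = \frac{1}{\frac{13}{6}} = \frac{6}{13}$)
$c{\left(10,-11 \right)} \left(24 + 58\right) = \frac{6 \left(24 + 58\right)}{13} = \frac{6}{13} \cdot 82 = \frac{492}{13}$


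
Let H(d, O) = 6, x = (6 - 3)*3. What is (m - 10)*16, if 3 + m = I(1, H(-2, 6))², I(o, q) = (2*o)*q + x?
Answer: 6848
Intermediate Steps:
x = 9 (x = 3*3 = 9)
I(o, q) = 9 + 2*o*q (I(o, q) = (2*o)*q + 9 = 2*o*q + 9 = 9 + 2*o*q)
m = 438 (m = -3 + (9 + 2*1*6)² = -3 + (9 + 12)² = -3 + 21² = -3 + 441 = 438)
(m - 10)*16 = (438 - 10)*16 = 428*16 = 6848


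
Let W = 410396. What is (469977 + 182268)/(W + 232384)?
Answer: 43483/42852 ≈ 1.0147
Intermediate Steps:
(469977 + 182268)/(W + 232384) = (469977 + 182268)/(410396 + 232384) = 652245/642780 = 652245*(1/642780) = 43483/42852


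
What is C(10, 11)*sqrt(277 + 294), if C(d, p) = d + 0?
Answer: 10*sqrt(571) ≈ 238.96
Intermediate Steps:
C(d, p) = d
C(10, 11)*sqrt(277 + 294) = 10*sqrt(277 + 294) = 10*sqrt(571)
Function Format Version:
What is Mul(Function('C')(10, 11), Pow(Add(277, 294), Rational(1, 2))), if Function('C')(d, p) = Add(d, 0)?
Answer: Mul(10, Pow(571, Rational(1, 2))) ≈ 238.96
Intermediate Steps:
Function('C')(d, p) = d
Mul(Function('C')(10, 11), Pow(Add(277, 294), Rational(1, 2))) = Mul(10, Pow(Add(277, 294), Rational(1, 2))) = Mul(10, Pow(571, Rational(1, 2)))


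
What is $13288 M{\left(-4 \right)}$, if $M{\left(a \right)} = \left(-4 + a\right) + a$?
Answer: $-159456$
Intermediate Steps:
$M{\left(a \right)} = -4 + 2 a$
$13288 M{\left(-4 \right)} = 13288 \left(-4 + 2 \left(-4\right)\right) = 13288 \left(-4 - 8\right) = 13288 \left(-12\right) = -159456$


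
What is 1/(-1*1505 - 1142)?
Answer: -1/2647 ≈ -0.00037779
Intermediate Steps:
1/(-1*1505 - 1142) = 1/(-1505 - 1142) = 1/(-2647) = -1/2647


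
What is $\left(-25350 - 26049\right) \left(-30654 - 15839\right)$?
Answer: $2389693707$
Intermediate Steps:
$\left(-25350 - 26049\right) \left(-30654 - 15839\right) = \left(-51399\right) \left(-46493\right) = 2389693707$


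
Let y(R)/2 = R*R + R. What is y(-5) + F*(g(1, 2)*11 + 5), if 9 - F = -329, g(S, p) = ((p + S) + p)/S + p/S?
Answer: 27756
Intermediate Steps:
g(S, p) = p/S + (S + 2*p)/S (g(S, p) = ((S + p) + p)/S + p/S = (S + 2*p)/S + p/S = p/S + (S + 2*p)/S)
y(R) = 2*R + 2*R² (y(R) = 2*(R*R + R) = 2*(R² + R) = 2*(R + R²) = 2*R + 2*R²)
F = 338 (F = 9 - 1*(-329) = 9 + 329 = 338)
y(-5) + F*(g(1, 2)*11 + 5) = 2*(-5)*(1 - 5) + 338*(((1 + 3*2)/1)*11 + 5) = 2*(-5)*(-4) + 338*((1*(1 + 6))*11 + 5) = 40 + 338*((1*7)*11 + 5) = 40 + 338*(7*11 + 5) = 40 + 338*(77 + 5) = 40 + 338*82 = 40 + 27716 = 27756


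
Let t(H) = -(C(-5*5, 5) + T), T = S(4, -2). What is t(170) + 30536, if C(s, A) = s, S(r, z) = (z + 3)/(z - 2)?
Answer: 122245/4 ≈ 30561.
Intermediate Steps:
S(r, z) = (3 + z)/(-2 + z)
T = -¼ (T = (3 - 2)/(-2 - 2) = 1/(-4) = -¼*1 = -¼ ≈ -0.25000)
t(H) = 101/4 (t(H) = -(-5*5 - ¼) = -(-25 - ¼) = -1*(-101/4) = 101/4)
t(170) + 30536 = 101/4 + 30536 = 122245/4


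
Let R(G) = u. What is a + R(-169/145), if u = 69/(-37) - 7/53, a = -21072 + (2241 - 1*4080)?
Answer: -44932387/1961 ≈ -22913.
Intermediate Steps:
a = -22911 (a = -21072 + (2241 - 4080) = -21072 - 1839 = -22911)
u = -3916/1961 (u = 69*(-1/37) - 7*1/53 = -69/37 - 7/53 = -3916/1961 ≈ -1.9969)
R(G) = -3916/1961
a + R(-169/145) = -22911 - 3916/1961 = -44932387/1961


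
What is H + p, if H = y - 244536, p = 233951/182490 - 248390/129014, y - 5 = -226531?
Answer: -5545294054109053/11771882430 ≈ -4.7106e+5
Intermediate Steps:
y = -226526 (y = 5 - 226531 = -226526)
p = -7572868393/11771882430 (p = 233951*(1/182490) - 248390*1/129014 = 233951/182490 - 124195/64507 = -7572868393/11771882430 ≈ -0.64330)
H = -471062 (H = -226526 - 244536 = -471062)
H + p = -471062 - 7572868393/11771882430 = -5545294054109053/11771882430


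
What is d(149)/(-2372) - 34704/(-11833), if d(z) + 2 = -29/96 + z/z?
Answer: 7903996373/2694516096 ≈ 2.9334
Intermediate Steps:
d(z) = -125/96 (d(z) = -2 + (-29/96 + z/z) = -2 + (-29*1/96 + 1) = -2 + (-29/96 + 1) = -2 + 67/96 = -125/96)
d(149)/(-2372) - 34704/(-11833) = -125/96/(-2372) - 34704/(-11833) = -125/96*(-1/2372) - 34704*(-1/11833) = 125/227712 + 34704/11833 = 7903996373/2694516096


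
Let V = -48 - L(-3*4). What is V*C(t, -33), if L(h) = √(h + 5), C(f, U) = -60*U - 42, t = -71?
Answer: -93024 - 1938*I*√7 ≈ -93024.0 - 5127.5*I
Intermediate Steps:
C(f, U) = -42 - 60*U
L(h) = √(5 + h)
V = -48 - I*√7 (V = -48 - √(5 - 3*4) = -48 - √(5 - 12) = -48 - √(-7) = -48 - I*√7 ≈ -48.0 - 2.6458*I)
V*C(t, -33) = (-48 - I*√7)*(-42 - 60*(-33)) = (-48 - I*√7)*(-42 + 1980) = (-48 - I*√7)*1938 = -93024 - 1938*I*√7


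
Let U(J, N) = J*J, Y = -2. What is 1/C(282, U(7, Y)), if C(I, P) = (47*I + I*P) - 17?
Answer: 1/27055 ≈ 3.6962e-5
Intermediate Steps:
U(J, N) = J²
C(I, P) = -17 + 47*I + I*P
1/C(282, U(7, Y)) = 1/(-17 + 47*282 + 282*7²) = 1/(-17 + 13254 + 282*49) = 1/(-17 + 13254 + 13818) = 1/27055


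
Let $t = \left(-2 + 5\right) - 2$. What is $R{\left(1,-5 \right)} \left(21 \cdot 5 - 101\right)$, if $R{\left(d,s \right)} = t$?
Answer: $4$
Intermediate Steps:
$t = 1$ ($t = 3 - 2 = 1$)
$R{\left(d,s \right)} = 1$
$R{\left(1,-5 \right)} \left(21 \cdot 5 - 101\right) = 1 \left(21 \cdot 5 - 101\right) = 1 \left(105 - 101\right) = 1 \cdot 4 = 4$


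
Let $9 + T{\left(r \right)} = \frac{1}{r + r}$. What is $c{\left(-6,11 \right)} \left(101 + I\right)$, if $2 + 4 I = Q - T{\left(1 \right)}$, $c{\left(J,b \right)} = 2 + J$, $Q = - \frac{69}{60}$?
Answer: $- \frac{8187}{20} \approx -409.35$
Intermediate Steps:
$Q = - \frac{23}{20}$ ($Q = \left(-69\right) \frac{1}{60} = - \frac{23}{20} \approx -1.15$)
$T{\left(r \right)} = -9 + \frac{1}{2 r}$ ($T{\left(r \right)} = -9 + \frac{1}{r + r} = -9 + \frac{1}{2 r}$)
$I = \frac{107}{80}$ ($I = - \frac{1}{2} + \frac{- \frac{23}{20} - \left(-9 + \frac{1}{2 \cdot 1}\right)}{4} = - \frac{1}{2} + \frac{- \frac{23}{20} - \left(-9 + \frac{1}{2} \cdot 1\right)}{4} = - \frac{1}{2} + \frac{- \frac{23}{20} - \left(-9 + \frac{1}{2}\right)}{4} = - \frac{1}{2} + \frac{- \frac{23}{20} - - \frac{17}{2}}{4} = - \frac{1}{2} + \frac{- \frac{23}{20} + \frac{17}{2}}{4} = - \frac{1}{2} + \frac{1}{4} \cdot \frac{147}{20} = - \frac{1}{2} + \frac{147}{80} = \frac{107}{80} \approx 1.3375$)
$c{\left(-6,11 \right)} \left(101 + I\right) = \left(2 - 6\right) \left(101 + \frac{107}{80}\right) = \left(-4\right) \frac{8187}{80} = - \frac{8187}{20}$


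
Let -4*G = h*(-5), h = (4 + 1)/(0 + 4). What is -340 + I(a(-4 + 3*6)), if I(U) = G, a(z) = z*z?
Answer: -5415/16 ≈ -338.44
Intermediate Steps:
h = 5/4 ≈ 1.2500
a(z) = z²
G = 25/16 (G = -5*(-5)/16 = -¼*(-25/4) = 25/16 ≈ 1.5625)
I(U) = 25/16
-340 + I(a(-4 + 3*6)) = -340 + 25/16 = -5415/16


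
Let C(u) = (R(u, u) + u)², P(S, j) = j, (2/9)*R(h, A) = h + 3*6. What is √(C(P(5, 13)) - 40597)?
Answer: 3*I*√7707/2 ≈ 131.68*I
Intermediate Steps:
R(h, A) = 81 + 9*h/2 (R(h, A) = 9*(h + 3*6)/2 = 9*(h + 18)/2 = 9*(18 + h)/2 = 81 + 9*h/2)
C(u) = (81 + 11*u/2)² (C(u) = ((81 + 9*u/2) + u)² = (81 + 11*u/2)²)
√(C(P(5, 13)) - 40597) = √((162 + 11*13)²/4 - 40597) = √((162 + 143)²/4 - 40597) = √((¼)*305² - 40597) = √((¼)*93025 - 40597) = √(93025/4 - 40597) = √(-69363/4) = 3*I*√7707/2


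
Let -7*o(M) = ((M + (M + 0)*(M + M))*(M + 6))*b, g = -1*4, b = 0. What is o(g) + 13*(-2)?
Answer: -26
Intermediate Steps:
g = -4
o(M) = 0 (o(M) = -(M + (M + 0)*(M + M))*(M + 6)*0/7 = -(M + M*(2*M))*(6 + M)*0/7 = -(M + 2*M²)*(6 + M)*0/7 = -(6 + M)*(M + 2*M²)*0/7 = -⅐*0 = 0)
o(g) + 13*(-2) = 0 + 13*(-2) = 0 - 26 = -26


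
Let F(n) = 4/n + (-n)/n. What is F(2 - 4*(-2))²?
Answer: 9/25 ≈ 0.36000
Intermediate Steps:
F(n) = -1 + 4/n (F(n) = 4/n - 1 = -1 + 4/n)
F(2 - 4*(-2))² = ((4 - (2 - 4*(-2)))/(2 - 4*(-2)))² = ((4 - (2 + 8))/(2 + 8))² = ((4 - 1*10)/10)² = ((4 - 10)/10)² = ((⅒)*(-6))² = (-⅗)² = 9/25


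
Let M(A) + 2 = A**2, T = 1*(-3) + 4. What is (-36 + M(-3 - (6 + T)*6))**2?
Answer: 3948169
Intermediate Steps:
T = 1 (T = -3 + 4 = 1)
M(A) = -2 + A**2
(-36 + M(-3 - (6 + T)*6))**2 = (-36 + (-2 + (-3 - (6 + 1)*6)**2))**2 = (-36 + (-2 + (-3 - 7*6)**2))**2 = (-36 + (-2 + (-3 - 1*42)**2))**2 = (-36 + (-2 + (-3 - 42)**2))**2 = (-36 + (-2 + (-45)**2))**2 = (-36 + (-2 + 2025))**2 = (-36 + 2023)**2 = 1987**2 = 3948169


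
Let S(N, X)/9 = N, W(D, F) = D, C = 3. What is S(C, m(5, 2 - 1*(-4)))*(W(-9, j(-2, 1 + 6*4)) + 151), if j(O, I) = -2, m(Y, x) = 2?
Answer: 3834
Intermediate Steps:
S(N, X) = 9*N
S(C, m(5, 2 - 1*(-4)))*(W(-9, j(-2, 1 + 6*4)) + 151) = (9*3)*(-9 + 151) = 27*142 = 3834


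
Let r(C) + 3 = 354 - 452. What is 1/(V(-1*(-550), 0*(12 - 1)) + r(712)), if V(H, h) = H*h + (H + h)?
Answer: 1/449 ≈ 0.0022272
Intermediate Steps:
V(H, h) = H + h + H*h
r(C) = -101 (r(C) = -3 + (354 - 452) = -3 - 98 = -101)
1/(V(-1*(-550), 0*(12 - 1)) + r(712)) = 1/((-1*(-550) + 0*(12 - 1) + (-1*(-550))*(0*(12 - 1))) - 101) = 1/((550 + 0*11 + 550*(0*11)) - 101) = 1/((550 + 0 + 550*0) - 101) = 1/((550 + 0 + 0) - 101) = 1/(550 - 101) = 1/449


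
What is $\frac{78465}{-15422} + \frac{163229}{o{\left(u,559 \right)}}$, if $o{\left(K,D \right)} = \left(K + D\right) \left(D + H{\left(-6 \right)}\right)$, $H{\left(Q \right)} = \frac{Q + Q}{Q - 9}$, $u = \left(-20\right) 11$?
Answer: $- \frac{61865790175}{14633334342} \approx -4.2277$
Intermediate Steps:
$u = -220$
$H{\left(Q \right)} = \frac{2 Q}{-9 + Q}$
$o{\left(K,D \right)} = \left(\frac{4}{5} + D\right) \left(D + K\right)$ ($o{\left(K,D \right)} = \left(K + D\right) \left(D + 2 \left(-6\right) \frac{1}{-9 - 6}\right) = \left(D + K\right) \left(D + 2 \left(-6\right) \frac{1}{-15}\right) = \left(D + K\right) \left(D + 2 \left(-6\right) \left(- \frac{1}{15}\right)\right) = \left(D + K\right) \left(D + \frac{4}{5}\right) = \left(D + K\right) \left(\frac{4}{5} + D\right) = \left(\frac{4}{5} + D\right) \left(D + K\right)$)
$\frac{78465}{-15422} + \frac{163229}{o{\left(u,559 \right)}} = \frac{78465}{-15422} + \frac{163229}{559^{2} + \frac{4}{5} \cdot 559 + \frac{4}{5} \left(-220\right) + 559 \left(-220\right)} = 78465 \left(- \frac{1}{15422}\right) + \frac{163229}{312481 + \frac{2236}{5} - 176 - 122980} = - \frac{78465}{15422} + \frac{163229}{\frac{948861}{5}} = - \frac{78465}{15422} + 163229 \cdot \frac{5}{948861} = - \frac{78465}{15422} + \frac{816145}{948861} = - \frac{61865790175}{14633334342}$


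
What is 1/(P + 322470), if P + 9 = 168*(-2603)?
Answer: -1/114843 ≈ -8.7075e-6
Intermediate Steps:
P = -437313 (P = -9 + 168*(-2603) = -9 - 437304 = -437313)
1/(P + 322470) = 1/(-437313 + 322470) = 1/(-114843) = -1/114843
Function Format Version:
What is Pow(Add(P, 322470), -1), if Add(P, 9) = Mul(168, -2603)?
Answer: Rational(-1, 114843) ≈ -8.7075e-6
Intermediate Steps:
P = -437313 (P = Add(-9, Mul(168, -2603)) = Add(-9, -437304) = -437313)
Pow(Add(P, 322470), -1) = Pow(Add(-437313, 322470), -1) = Pow(-114843, -1) = Rational(-1, 114843)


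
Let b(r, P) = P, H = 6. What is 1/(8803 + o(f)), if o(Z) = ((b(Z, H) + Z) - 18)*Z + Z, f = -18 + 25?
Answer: 1/8775 ≈ 0.00011396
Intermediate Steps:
f = 7
o(Z) = Z + Z*(-12 + Z) (o(Z) = ((6 + Z) - 18)*Z + Z = (-12 + Z)*Z + Z = Z*(-12 + Z) + Z = Z + Z*(-12 + Z))
1/(8803 + o(f)) = 1/(8803 + 7*(-11 + 7)) = 1/(8803 + 7*(-4)) = 1/(8803 - 28) = 1/8775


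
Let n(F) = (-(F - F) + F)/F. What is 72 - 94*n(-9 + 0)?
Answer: -22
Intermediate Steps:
n(F) = 1 (n(F) = (-1*0 + F)/F = (0 + F)/F = F/F = 1)
72 - 94*n(-9 + 0) = 72 - 94*1 = 72 - 94 = -22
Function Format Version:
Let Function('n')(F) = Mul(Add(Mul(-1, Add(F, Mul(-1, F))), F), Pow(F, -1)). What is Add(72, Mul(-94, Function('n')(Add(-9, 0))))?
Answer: -22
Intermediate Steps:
Function('n')(F) = 1 (Function('n')(F) = Mul(Add(Mul(-1, 0), F), Pow(F, -1)) = Mul(Add(0, F), Pow(F, -1)) = Mul(F, Pow(F, -1)) = 1)
Add(72, Mul(-94, Function('n')(Add(-9, 0)))) = Add(72, Mul(-94, 1)) = Add(72, -94) = -22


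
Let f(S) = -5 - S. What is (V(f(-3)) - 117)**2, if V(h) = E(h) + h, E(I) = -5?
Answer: 15376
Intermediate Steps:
V(h) = -5 + h
(V(f(-3)) - 117)**2 = ((-5 + (-5 - 1*(-3))) - 117)**2 = ((-5 + (-5 + 3)) - 117)**2 = ((-5 - 2) - 117)**2 = (-7 - 117)**2 = (-124)**2 = 15376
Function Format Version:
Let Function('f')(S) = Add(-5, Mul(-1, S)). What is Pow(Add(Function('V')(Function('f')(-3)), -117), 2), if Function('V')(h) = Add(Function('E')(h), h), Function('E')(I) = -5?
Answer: 15376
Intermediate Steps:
Function('V')(h) = Add(-5, h)
Pow(Add(Function('V')(Function('f')(-3)), -117), 2) = Pow(Add(Add(-5, Add(-5, Mul(-1, -3))), -117), 2) = Pow(Add(Add(-5, Add(-5, 3)), -117), 2) = Pow(Add(Add(-5, -2), -117), 2) = Pow(Add(-7, -117), 2) = Pow(-124, 2) = 15376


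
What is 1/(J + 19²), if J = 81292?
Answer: 1/81653 ≈ 1.2247e-5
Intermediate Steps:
1/(J + 19²) = 1/(81292 + 19²) = 1/(81292 + 361) = 1/81653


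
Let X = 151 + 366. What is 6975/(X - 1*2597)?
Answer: -1395/416 ≈ -3.3534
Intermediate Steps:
X = 517
6975/(X - 1*2597) = 6975/(517 - 1*2597) = 6975/(517 - 2597) = 6975/(-2080) = 6975*(-1/2080) = -1395/416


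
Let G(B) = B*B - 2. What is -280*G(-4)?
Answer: -3920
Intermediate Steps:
G(B) = -2 + B**2 (G(B) = B**2 - 2 = -2 + B**2)
-280*G(-4) = -280*(-2 + (-4)**2) = -280*(-2 + 16) = -280*14 = -3920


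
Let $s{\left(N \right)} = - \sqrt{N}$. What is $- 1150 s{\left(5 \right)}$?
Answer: $1150 \sqrt{5} \approx 2571.5$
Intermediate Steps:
$- 1150 s{\left(5 \right)} = - 1150 \left(- \sqrt{5}\right) = 1150 \sqrt{5}$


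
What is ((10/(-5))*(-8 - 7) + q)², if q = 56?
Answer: 7396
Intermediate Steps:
((10/(-5))*(-8 - 7) + q)² = ((10/(-5))*(-8 - 7) + 56)² = ((10*(-⅕))*(-15) + 56)² = (-2*(-15) + 56)² = (30 + 56)² = 86² = 7396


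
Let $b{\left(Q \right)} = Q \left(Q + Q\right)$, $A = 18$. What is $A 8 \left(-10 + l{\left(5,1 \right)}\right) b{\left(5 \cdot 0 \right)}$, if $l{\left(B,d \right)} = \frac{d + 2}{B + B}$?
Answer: $0$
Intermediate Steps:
$b{\left(Q \right)} = 2 Q^{2}$ ($b{\left(Q \right)} = Q 2 Q = 2 Q^{2}$)
$l{\left(B,d \right)} = \frac{2 + d}{2 B}$
$A 8 \left(-10 + l{\left(5,1 \right)}\right) b{\left(5 \cdot 0 \right)} = 18 \cdot 8 \left(-10 + \frac{2 + 1}{2 \cdot 5}\right) 2 \left(5 \cdot 0\right)^{2} = 144 \left(-10 + \frac{1}{2} \cdot \frac{1}{5} \cdot 3\right) 2 \cdot 0^{2} = 144 \left(-10 + \frac{3}{10}\right) 2 \cdot 0 = 144 \left(- \frac{97}{10}\right) 0 = \left(- \frac{6984}{5}\right) 0 = 0$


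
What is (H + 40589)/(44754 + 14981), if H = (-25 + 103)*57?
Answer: 9007/11947 ≈ 0.75391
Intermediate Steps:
H = 4446 (H = 78*57 = 4446)
(H + 40589)/(44754 + 14981) = (4446 + 40589)/(44754 + 14981) = 45035/59735 = 45035*(1/59735) = 9007/11947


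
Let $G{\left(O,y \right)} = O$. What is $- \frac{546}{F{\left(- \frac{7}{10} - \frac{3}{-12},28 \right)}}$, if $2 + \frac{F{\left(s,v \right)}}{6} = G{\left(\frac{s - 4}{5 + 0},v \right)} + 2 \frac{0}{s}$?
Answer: $\frac{9100}{289} \approx 31.488$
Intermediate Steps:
$F{\left(s,v \right)} = - \frac{84}{5} + \frac{6 s}{5}$ ($F{\left(s,v \right)} = -12 + 6 \left(\frac{s - 4}{5 + 0} + 2 \frac{0}{s}\right) = -12 + 6 \left(\frac{-4 + s}{5} + 2 \cdot 0\right) = -12 + 6 \left(\left(-4 + s\right) \frac{1}{5} + 0\right) = -12 + 6 \left(\left(- \frac{4}{5} + \frac{s}{5}\right) + 0\right) = -12 + 6 \left(- \frac{4}{5} + \frac{s}{5}\right) = -12 + \left(- \frac{24}{5} + \frac{6 s}{5}\right) = - \frac{84}{5} + \frac{6 s}{5}$)
$- \frac{546}{F{\left(- \frac{7}{10} - \frac{3}{-12},28 \right)}} = - \frac{546}{- \frac{84}{5} + \frac{6 \left(- \frac{7}{10} - \frac{3}{-12}\right)}{5}} = - \frac{546}{- \frac{84}{5} + \frac{6 \left(\left(-7\right) \frac{1}{10} - - \frac{1}{4}\right)}{5}} = - \frac{546}{- \frac{84}{5} + \frac{6 \left(- \frac{7}{10} + \frac{1}{4}\right)}{5}} = - \frac{546}{- \frac{84}{5} + \frac{6}{5} \left(- \frac{9}{20}\right)} = - \frac{546}{- \frac{84}{5} - \frac{27}{50}} = - \frac{546}{- \frac{867}{50}} = \left(-546\right) \left(- \frac{50}{867}\right) = \frac{9100}{289}$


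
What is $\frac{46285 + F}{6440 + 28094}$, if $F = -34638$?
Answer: $\frac{11647}{34534} \approx 0.33726$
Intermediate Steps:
$\frac{46285 + F}{6440 + 28094} = \frac{46285 - 34638}{6440 + 28094} = \frac{11647}{34534}$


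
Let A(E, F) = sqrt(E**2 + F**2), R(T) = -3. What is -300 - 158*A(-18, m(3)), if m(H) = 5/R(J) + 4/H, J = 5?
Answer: -300 - 158*sqrt(2917)/3 ≈ -3144.5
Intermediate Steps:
m(H) = -5/3 + 4/H (m(H) = 5/(-3) + 4/H = 5*(-1/3) + 4/H = -5/3 + 4/H)
-300 - 158*A(-18, m(3)) = -300 - 158*sqrt((-18)**2 + (-5/3 + 4/3)**2) = -300 - 158*sqrt(324 + (-5/3 + 4*(1/3))**2) = -300 - 158*sqrt(324 + (-5/3 + 4/3)**2) = -300 - 158*sqrt(324 + (-1/3)**2) = -300 - 158*sqrt(324 + 1/9) = -300 - 158*sqrt(2917)/3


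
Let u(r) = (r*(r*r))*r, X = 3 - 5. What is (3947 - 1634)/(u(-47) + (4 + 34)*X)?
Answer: 771/1626535 ≈ 0.00047401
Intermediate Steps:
X = -2
u(r) = r**4 (u(r) = (r*r**2)*r = r**3*r = r**4)
(3947 - 1634)/(u(-47) + (4 + 34)*X) = (3947 - 1634)/((-47)**4 + (4 + 34)*(-2)) = 2313/(4879681 + 38*(-2)) = 2313/(4879681 - 76) = 2313/4879605 = 2313*(1/4879605) = 771/1626535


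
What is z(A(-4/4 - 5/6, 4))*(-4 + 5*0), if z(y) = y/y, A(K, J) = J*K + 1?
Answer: -4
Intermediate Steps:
A(K, J) = 1 + J*K
z(y) = 1
z(A(-4/4 - 5/6, 4))*(-4 + 5*0) = 1*(-4 + 5*0) = 1*(-4 + 0) = 1*(-4) = -4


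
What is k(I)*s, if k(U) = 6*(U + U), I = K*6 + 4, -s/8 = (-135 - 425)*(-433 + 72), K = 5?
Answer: -659850240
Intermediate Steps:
s = -1617280 (s = -8*(-135 - 425)*(-433 + 72) = -(-4480)*(-361) = -8*202160 = -1617280)
I = 34 (I = 5*6 + 4 = 30 + 4 = 34)
k(U) = 12*U (k(U) = 6*(2*U) = 12*U)
k(I)*s = (12*34)*(-1617280) = 408*(-1617280) = -659850240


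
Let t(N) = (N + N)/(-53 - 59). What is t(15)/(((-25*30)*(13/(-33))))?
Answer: -33/36400 ≈ -0.00090659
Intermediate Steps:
t(N) = -N/56 (t(N) = (2*N)/(-112) = (2*N)*(-1/112) = -N/56)
t(15)/(((-25*30)*(13/(-33)))) = (-1/56*15)/(((-25*30)*(13/(-33)))) = -15/(56*((-9750*(-1)/33))) = -15/(56*((-750*(-13/33)))) = -15/(56*3250/11) = -15/56*11/3250 = -33/36400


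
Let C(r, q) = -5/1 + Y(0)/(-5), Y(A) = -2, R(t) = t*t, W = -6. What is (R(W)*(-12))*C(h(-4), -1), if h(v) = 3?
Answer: 9936/5 ≈ 1987.2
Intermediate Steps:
R(t) = t²
C(r, q) = -23/5 (C(r, q) = -5/1 - 2/(-5) = -5*1 - 2*(-⅕) = -5 + ⅖ = -23/5)
(R(W)*(-12))*C(h(-4), -1) = ((-6)²*(-12))*(-23/5) = (36*(-12))*(-23/5) = -432*(-23/5) = 9936/5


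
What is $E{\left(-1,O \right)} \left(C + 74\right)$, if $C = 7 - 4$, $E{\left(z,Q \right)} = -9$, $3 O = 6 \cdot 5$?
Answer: $-693$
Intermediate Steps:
$O = 10$ ($O = \frac{6 \cdot 5}{3} = \frac{1}{3} \cdot 30 = 10$)
$C = 3$
$E{\left(-1,O \right)} \left(C + 74\right) = - 9 \left(3 + 74\right) = \left(-9\right) 77 = -693$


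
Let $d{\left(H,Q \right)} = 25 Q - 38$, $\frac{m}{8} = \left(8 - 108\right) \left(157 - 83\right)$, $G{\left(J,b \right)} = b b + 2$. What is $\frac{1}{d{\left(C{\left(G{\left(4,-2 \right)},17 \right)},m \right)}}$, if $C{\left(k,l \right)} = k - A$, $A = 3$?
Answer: $- \frac{1}{1480038} \approx -6.7566 \cdot 10^{-7}$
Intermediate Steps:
$G{\left(J,b \right)} = 2 + b^{2}$ ($G{\left(J,b \right)} = b^{2} + 2 = 2 + b^{2}$)
$m = -59200$ ($m = 8 \left(8 - 108\right) \left(157 - 83\right) = 8 \left(\left(-100\right) 74\right) = 8 \left(-7400\right) = -59200$)
$C{\left(k,l \right)} = -3 + k$ ($C{\left(k,l \right)} = k - 3 = -3 + k$)
$d{\left(H,Q \right)} = -38 + 25 Q$
$\frac{1}{d{\left(C{\left(G{\left(4,-2 \right)},17 \right)},m \right)}} = \frac{1}{-38 + 25 \left(-59200\right)} = \frac{1}{-38 - 1480000} = \frac{1}{-1480038} = - \frac{1}{1480038}$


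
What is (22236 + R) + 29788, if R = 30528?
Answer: 82552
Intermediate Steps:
(22236 + R) + 29788 = (22236 + 30528) + 29788 = 52764 + 29788 = 82552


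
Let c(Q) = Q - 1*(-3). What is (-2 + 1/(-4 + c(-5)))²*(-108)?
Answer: -507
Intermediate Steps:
c(Q) = 3 + Q (c(Q) = Q + 3 = 3 + Q)
(-2 + 1/(-4 + c(-5)))²*(-108) = (-2 + 1/(-4 + (3 - 5)))²*(-108) = (-2 + 1/(-4 - 2))²*(-108) = (-2 + 1/(-6))²*(-108) = (-2 - ⅙)²*(-108) = (-13/6)²*(-108) = (169/36)*(-108) = -507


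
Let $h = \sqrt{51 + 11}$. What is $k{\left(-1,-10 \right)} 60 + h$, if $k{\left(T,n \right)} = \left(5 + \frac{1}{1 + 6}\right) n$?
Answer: $- \frac{21600}{7} + \sqrt{62} \approx -3077.8$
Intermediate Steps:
$k{\left(T,n \right)} = \frac{36 n}{7}$ ($k{\left(T,n \right)} = \left(5 + \frac{1}{7}\right) n = \frac{36 n}{7}$)
$h = \sqrt{62} \approx 7.874$
$k{\left(-1,-10 \right)} 60 + h = \frac{36}{7} \left(-10\right) 60 + \sqrt{62} = \left(- \frac{360}{7}\right) 60 + \sqrt{62} = - \frac{21600}{7} + \sqrt{62}$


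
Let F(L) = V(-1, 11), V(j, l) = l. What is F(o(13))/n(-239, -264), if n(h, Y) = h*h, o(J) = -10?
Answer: 11/57121 ≈ 0.00019257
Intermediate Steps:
n(h, Y) = h²
F(L) = 11
F(o(13))/n(-239, -264) = 11/((-239)²) = 11/57121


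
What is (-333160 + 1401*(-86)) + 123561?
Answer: -330085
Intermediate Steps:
(-333160 + 1401*(-86)) + 123561 = (-333160 - 120486) + 123561 = -453646 + 123561 = -330085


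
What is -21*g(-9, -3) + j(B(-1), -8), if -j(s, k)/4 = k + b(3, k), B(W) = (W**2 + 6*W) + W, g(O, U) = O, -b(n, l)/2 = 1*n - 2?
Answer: 229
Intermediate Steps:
b(n, l) = 4 - 2*n (b(n, l) = -2*(1*n - 2) = -2*(n - 2) = -2*(-2 + n) = 4 - 2*n)
B(W) = W**2 + 7*W
j(s, k) = 8 - 4*k (j(s, k) = -4*(k + (4 - 2*3)) = -4*(k + (4 - 6)) = -4*(k - 2) = -4*(-2 + k) = 8 - 4*k)
-21*g(-9, -3) + j(B(-1), -8) = -21*(-9) + (8 - 4*(-8)) = 189 + (8 + 32) = 189 + 40 = 229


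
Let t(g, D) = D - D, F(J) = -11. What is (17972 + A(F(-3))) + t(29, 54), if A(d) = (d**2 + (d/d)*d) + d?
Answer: 18071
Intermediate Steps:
t(g, D) = 0
A(d) = d**2 + 2*d (A(d) = (d**2 + 1*d) + d = (d**2 + d) + d = (d + d**2) + d = d**2 + 2*d)
(17972 + A(F(-3))) + t(29, 54) = (17972 - 11*(2 - 11)) + 0 = (17972 - 11*(-9)) + 0 = (17972 + 99) + 0 = 18071 + 0 = 18071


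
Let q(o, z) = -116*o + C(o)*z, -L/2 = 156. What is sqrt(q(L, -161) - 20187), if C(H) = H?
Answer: sqrt(66237) ≈ 257.37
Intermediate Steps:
L = -312 (L = -2*156 = -312)
q(o, z) = -116*o + o*z
sqrt(q(L, -161) - 20187) = sqrt(-312*(-116 - 161) - 20187) = sqrt(-312*(-277) - 20187) = sqrt(86424 - 20187) = sqrt(66237)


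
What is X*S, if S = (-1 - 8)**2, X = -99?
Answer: -8019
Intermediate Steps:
S = 81 (S = (-9)**2 = 81)
X*S = -99*81 = -8019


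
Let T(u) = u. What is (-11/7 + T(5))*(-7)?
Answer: -24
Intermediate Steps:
(-11/7 + T(5))*(-7) = (-11/7 + 5)*(-7) = (24/7)*(-7) = -24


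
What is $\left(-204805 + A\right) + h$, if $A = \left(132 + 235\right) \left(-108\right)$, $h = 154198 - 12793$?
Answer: $-103036$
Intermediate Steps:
$h = 141405$
$A = -39636$ ($A = 367 \left(-108\right) = -39636$)
$\left(-204805 + A\right) + h = \left(-204805 - 39636\right) + 141405 = -244441 + 141405 = -103036$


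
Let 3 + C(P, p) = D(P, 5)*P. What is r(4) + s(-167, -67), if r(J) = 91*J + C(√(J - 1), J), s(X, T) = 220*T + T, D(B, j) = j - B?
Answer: -14449 + 5*√3 ≈ -14440.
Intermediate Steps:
s(X, T) = 221*T
C(P, p) = -3 + P*(5 - P) (C(P, p) = -3 + (5 - P)*P = -3 + P*(5 - P))
r(J) = -3 + 91*J - √(-1 + J)*(-5 + √(-1 + J)) (r(J) = 91*J + (-3 - √(J - 1)*(-5 + √(J - 1))) = 91*J + (-3 - √(-1 + J)*(-5 + √(-1 + J))) = -3 + 91*J - √(-1 + J)*(-5 + √(-1 + J)))
r(4) + s(-167, -67) = (-2 + 5*√(-1 + 4) + 90*4) + 221*(-67) = (-2 + 5*√3 + 360) - 14807 = (358 + 5*√3) - 14807 = -14449 + 5*√3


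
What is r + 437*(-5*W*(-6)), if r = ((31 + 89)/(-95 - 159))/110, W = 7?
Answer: 128202684/1397 ≈ 91770.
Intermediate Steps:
r = -6/1397 (r = (120/(-254))*(1/110) = (120*(-1/254))*(1/110) = -60/127*1/110 = -6/1397 ≈ -0.0042949)
r + 437*(-5*W*(-6)) = -6/1397 + 437*(-5*7*(-6)) = -6/1397 + 437*(-35*(-6)) = -6/1397 + 437*210 = -6/1397 + 91770 = 128202684/1397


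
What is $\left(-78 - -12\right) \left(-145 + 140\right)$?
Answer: $330$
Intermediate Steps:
$\left(-78 - -12\right) \left(-145 + 140\right) = \left(-78 + 12\right) \left(-5\right) = \left(-66\right) \left(-5\right) = 330$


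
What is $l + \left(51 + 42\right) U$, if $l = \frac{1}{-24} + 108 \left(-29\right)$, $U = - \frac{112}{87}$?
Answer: $- \frac{2263229}{696} \approx -3251.8$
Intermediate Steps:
$U = - \frac{112}{87}$ ($U = \left(-112\right) \frac{1}{87} = - \frac{112}{87} \approx -1.2874$)
$l = - \frac{75169}{24}$ ($l = - \frac{1}{24} - 3132 = - \frac{75169}{24} \approx -3132.0$)
$l + \left(51 + 42\right) U = - \frac{75169}{24} + \left(51 + 42\right) \left(- \frac{112}{87}\right) = - \frac{75169}{24} + 93 \left(- \frac{112}{87}\right) = - \frac{75169}{24} - \frac{3472}{29} = - \frac{2263229}{696}$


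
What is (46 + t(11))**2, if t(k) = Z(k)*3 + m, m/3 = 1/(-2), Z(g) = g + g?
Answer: 48841/4 ≈ 12210.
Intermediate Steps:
Z(g) = 2*g
m = -3/2 (m = 3/(-2) = 3*(-1/2) = -3/2 ≈ -1.5000)
t(k) = -3/2 + 6*k (t(k) = (2*k)*3 - 3/2 = 6*k - 3/2 = -3/2 + 6*k)
(46 + t(11))**2 = (46 + (-3/2 + 6*11))**2 = (46 + (-3/2 + 66))**2 = (46 + 129/2)**2 = (221/2)**2 = 48841/4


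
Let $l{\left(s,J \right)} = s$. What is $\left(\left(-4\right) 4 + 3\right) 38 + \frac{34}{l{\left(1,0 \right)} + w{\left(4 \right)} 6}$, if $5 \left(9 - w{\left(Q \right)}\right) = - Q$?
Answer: $- \frac{147536}{299} \approx -493.43$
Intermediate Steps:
$w{\left(Q \right)} = 9 + \frac{Q}{5}$ ($w{\left(Q \right)} = 9 - \frac{\left(-1\right) Q}{5} = 9 + \frac{Q}{5}$)
$\left(\left(-4\right) 4 + 3\right) 38 + \frac{34}{l{\left(1,0 \right)} + w{\left(4 \right)} 6} = \left(\left(-4\right) 4 + 3\right) 38 + \frac{34}{1 + \left(9 + \frac{1}{5} \cdot 4\right) 6} = \left(-16 + 3\right) 38 + \frac{34}{1 + \left(9 + \frac{4}{5}\right) 6} = \left(-13\right) 38 + \frac{34}{1 + \frac{49}{5} \cdot 6} = -494 + \frac{34}{1 + \frac{294}{5}} = -494 + \frac{34}{\frac{299}{5}} = -494 + 34 \cdot \frac{5}{299} = -494 + \frac{170}{299} = - \frac{147536}{299}$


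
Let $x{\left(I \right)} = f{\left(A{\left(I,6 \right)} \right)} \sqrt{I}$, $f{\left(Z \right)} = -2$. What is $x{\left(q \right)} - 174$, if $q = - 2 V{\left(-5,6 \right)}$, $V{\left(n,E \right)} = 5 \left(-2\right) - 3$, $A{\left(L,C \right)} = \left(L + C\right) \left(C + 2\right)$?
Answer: $-174 - 2 \sqrt{26} \approx -184.2$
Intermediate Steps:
$A{\left(L,C \right)} = \left(2 + C\right) \left(C + L\right)$ ($A{\left(L,C \right)} = \left(C + L\right) \left(2 + C\right) = \left(2 + C\right) \left(C + L\right)$)
$V{\left(n,E \right)} = -13$ ($V{\left(n,E \right)} = -10 - 3 = -13$)
$q = 26$ ($q = \left(-2\right) \left(-13\right) = 26$)
$x{\left(I \right)} = - 2 \sqrt{I}$
$x{\left(q \right)} - 174 = - 2 \sqrt{26} - 174 = -174 - 2 \sqrt{26}$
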